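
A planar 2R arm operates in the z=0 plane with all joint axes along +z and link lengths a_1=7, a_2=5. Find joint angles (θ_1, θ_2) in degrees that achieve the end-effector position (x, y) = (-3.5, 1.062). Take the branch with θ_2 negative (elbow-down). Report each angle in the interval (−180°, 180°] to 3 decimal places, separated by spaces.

cos θ_2 = (13.3778−7²−5²)/(2·7·5) = -0.8660; θ_2 = -150.0006° (elbow-down)
β = atan2(1.0620,-3.5000) = 163.1207°; ψ = atan2(-2.5000,2.6698) = -43.1178°
θ_1 = β − ψ = 206.2385°

-153.762 -150.001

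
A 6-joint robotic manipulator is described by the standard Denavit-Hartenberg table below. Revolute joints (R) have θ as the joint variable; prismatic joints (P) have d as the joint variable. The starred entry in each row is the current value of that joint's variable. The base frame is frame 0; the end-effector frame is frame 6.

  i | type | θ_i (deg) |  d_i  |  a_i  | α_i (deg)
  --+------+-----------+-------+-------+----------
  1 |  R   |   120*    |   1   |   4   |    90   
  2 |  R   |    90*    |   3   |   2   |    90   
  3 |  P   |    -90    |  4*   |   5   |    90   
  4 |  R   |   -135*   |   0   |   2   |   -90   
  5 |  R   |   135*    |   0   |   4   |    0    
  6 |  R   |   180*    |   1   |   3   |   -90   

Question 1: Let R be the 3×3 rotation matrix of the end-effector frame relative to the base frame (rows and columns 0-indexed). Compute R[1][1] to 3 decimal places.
0.966

End-effector y-axis (col 1 of R) = (0.2588,0.9659,0.0000)
R[1][1] = 0.9659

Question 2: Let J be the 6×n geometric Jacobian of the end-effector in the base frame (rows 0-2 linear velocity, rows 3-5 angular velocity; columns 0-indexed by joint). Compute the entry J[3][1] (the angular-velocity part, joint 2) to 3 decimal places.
0.866

axis z_1 = (0.8660,0.5000,0.0000); lever o_n−o_1 = (-2.7420,1.1636,2.7071)
cross product → J_v[:, 1] = (1.3536,-2.3444,2.3787)
J_ω[:, 1] = z_1
entry J[3][1] = 0.8660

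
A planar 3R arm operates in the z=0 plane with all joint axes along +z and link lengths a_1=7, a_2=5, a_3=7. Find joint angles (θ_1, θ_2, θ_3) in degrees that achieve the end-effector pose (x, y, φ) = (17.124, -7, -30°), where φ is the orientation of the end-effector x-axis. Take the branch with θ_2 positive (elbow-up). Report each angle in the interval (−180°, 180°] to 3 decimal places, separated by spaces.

wrist centre = target − a_3·(cos φ, sin φ) = (11.0618, -3.5000)
cos θ_2 = (134.6139−7²−5²)/(2·7·5) = 0.8659; θ_2 = 30.0129° (elbow-up)
β = atan2(-3.5000,11.0618) = -17.5576°; ψ = atan2(2.5010,11.3296) = 12.4483°
θ_1 = β − ψ = -30.0058°
θ_3 = φ − θ_1 − θ_2 = -30.0071° (wrapped to (-180°,180°])

-30.006 30.013 -30.007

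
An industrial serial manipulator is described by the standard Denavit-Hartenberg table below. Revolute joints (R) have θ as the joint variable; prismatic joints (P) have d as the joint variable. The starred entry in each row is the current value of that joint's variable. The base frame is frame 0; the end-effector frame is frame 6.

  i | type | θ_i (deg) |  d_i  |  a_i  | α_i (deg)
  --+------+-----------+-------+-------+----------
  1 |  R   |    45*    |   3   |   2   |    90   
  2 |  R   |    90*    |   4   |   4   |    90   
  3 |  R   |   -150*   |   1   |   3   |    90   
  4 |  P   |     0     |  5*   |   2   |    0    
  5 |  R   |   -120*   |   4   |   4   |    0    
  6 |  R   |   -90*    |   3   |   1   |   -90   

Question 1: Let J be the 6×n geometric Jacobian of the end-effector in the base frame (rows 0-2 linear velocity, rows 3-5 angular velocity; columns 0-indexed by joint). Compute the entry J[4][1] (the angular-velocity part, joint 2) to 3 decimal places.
-0.707

axis z_1 = (0.7071,-0.7071,0.0000); lever o_n−o_1 = (8.0336,-10.8113,-3.8481)
cross product → J_v[:, 1] = (2.7210,2.7210,-1.9641)
J_ω[:, 1] = z_1
entry J[4][1] = -0.7071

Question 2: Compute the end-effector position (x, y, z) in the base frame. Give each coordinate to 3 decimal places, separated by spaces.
9.448 -9.397 -0.848

after link 1: o_1 = (1.4142, 1.4142, 3.0000)
after link 2: o_2 = (4.2426, -1.4142, 7.0000)
after link 3: o_3 = (3.8891, 0.3536, 4.4019)
after link 4: o_4 = (6.2438, -2.0012, 0.1699)
after link 5: o_5 = (6.9509, -7.6073, -0.0981)
after link 6: o_6 = (9.4478, -9.3970, -0.8481)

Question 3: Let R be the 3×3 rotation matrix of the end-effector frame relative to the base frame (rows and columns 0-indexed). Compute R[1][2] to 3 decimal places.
End-effector z-axis (col 2 of R) = (-0.4356,-0.7891,0.4330)
R[1][2] = -0.7891

-0.789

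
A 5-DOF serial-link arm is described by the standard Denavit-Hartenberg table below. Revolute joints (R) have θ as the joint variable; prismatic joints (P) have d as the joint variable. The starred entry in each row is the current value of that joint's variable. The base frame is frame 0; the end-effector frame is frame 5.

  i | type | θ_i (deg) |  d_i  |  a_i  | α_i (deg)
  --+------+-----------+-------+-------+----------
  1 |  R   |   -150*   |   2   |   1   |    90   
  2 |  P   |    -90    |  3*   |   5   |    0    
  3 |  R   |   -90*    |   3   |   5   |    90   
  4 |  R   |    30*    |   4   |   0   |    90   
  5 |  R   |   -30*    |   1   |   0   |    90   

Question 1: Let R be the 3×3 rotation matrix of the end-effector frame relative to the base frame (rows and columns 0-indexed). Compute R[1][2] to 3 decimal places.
-0.433

End-effector z-axis (col 2 of R) = (-0.2500,-0.4330,-0.8660)
R[1][2] = -0.4330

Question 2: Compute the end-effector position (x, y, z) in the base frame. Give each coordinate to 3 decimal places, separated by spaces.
1.330 6.696 1.000

after link 1: o_1 = (-0.8660, -0.5000, 2.0000)
after link 2: o_2 = (-2.3660, 2.0981, -3.0000)
after link 3: o_3 = (0.4641, 7.1962, -3.0000)
after link 4: o_4 = (0.4641, 7.1962, 1.0000)
after link 5: o_5 = (1.3301, 6.6962, 1.0000)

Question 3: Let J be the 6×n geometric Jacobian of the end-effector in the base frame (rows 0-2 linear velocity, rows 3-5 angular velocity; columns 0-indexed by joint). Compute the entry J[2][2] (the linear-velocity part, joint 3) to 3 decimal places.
axis z_2 = (-0.5000,0.8660,0.0000); lever o_n−o_2 = (3.6962,4.5981,4.0000)
cross product → J_v[:, 2] = (3.4641,2.0000,-5.5000)
J_ω[:, 2] = z_2
entry J[2][2] = -5.5000

-5.500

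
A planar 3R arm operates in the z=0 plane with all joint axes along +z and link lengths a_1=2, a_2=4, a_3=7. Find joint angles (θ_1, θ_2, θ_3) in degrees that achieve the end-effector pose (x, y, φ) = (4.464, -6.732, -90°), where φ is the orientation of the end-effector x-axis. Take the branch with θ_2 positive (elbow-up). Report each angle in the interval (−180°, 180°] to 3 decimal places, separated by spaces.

wrist centre = target − a_3·(cos φ, sin φ) = (4.4640, 0.2680)
cos θ_2 = (19.9991−2²−4²)/(2·2·4) = -0.0001; θ_2 = 90.0032° (elbow-up)
β = atan2(0.2680,4.4640) = 3.4357°; ψ = atan2(4.0000,1.9998) = 63.4375°
θ_1 = β − ψ = -60.0018°
θ_3 = φ − θ_1 − θ_2 = -120.0014° (wrapped to (-180°,180°])

-60.002 90.003 -120.001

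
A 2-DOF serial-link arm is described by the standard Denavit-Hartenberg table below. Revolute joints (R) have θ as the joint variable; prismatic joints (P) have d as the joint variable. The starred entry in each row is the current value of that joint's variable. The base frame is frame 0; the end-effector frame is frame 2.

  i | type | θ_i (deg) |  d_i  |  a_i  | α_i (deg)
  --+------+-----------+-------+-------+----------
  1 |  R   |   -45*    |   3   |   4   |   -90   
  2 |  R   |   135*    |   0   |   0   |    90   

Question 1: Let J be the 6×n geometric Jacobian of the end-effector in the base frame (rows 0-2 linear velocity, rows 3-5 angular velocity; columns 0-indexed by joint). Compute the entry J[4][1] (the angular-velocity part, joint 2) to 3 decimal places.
axis z_1 = (0.7071,0.7071,0.0000); lever o_n−o_1 = (0.0000,0.0000,0.0000)
cross product → J_v[:, 1] = (0.0000,0.0000,0.0000)
J_ω[:, 1] = z_1
entry J[4][1] = 0.7071

0.707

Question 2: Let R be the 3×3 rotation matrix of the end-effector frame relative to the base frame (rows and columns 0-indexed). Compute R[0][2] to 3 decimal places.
0.500

End-effector z-axis (col 2 of R) = (0.5000,-0.5000,-0.7071)
R[0][2] = 0.5000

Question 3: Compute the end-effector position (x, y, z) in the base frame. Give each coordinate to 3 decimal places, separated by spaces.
after link 1: o_1 = (2.8284, -2.8284, 3.0000)
after link 2: o_2 = (2.8284, -2.8284, 3.0000)

2.828 -2.828 3.000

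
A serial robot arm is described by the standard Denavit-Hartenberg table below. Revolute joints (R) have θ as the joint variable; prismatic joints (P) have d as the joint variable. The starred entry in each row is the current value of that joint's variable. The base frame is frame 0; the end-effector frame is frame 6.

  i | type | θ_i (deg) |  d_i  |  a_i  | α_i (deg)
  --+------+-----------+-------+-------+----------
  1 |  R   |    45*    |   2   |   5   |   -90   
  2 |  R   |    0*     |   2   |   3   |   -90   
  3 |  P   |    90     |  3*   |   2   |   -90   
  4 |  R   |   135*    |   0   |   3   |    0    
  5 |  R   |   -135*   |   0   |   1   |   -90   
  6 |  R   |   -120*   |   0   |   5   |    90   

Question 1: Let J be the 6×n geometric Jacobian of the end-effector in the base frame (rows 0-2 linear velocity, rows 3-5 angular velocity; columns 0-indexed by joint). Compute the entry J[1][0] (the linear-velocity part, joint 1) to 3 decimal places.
0.034

axis z_0 = ẑ; lever o_n−o_0 = (0.0343,5.1557,1.1213)
cross product → J_v[:, 0] = (-5.1557,0.0343,0.0000)
J_ω[:, 0] = z_0
entry J[1][0] = 0.0343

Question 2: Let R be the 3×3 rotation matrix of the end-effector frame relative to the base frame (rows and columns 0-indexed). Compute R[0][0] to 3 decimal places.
-0.966

End-effector x-axis (col 0 of R) = (-0.9659,-0.2588,0.0000)
R[0][0] = -0.9659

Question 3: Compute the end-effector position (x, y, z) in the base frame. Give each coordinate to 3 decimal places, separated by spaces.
0.034 5.156 1.121

after link 1: o_1 = (3.5355, 3.5355, 2.0000)
after link 2: o_2 = (4.2426, 7.0711, 2.0000)
after link 3: o_3 = (5.6569, 5.6569, -1.0000)
after link 4: o_4 = (4.1569, 7.1569, 1.1213)
after link 5: o_5 = (4.8640, 6.4497, 1.1213)
after link 6: o_6 = (0.0343, 5.1557, 1.1213)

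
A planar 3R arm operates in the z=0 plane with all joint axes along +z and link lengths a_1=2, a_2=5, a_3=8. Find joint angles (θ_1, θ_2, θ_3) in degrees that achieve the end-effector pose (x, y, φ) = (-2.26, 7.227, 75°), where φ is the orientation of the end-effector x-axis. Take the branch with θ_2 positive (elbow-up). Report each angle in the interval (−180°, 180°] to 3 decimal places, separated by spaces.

90.019 119.986 -135.005

wrist centre = target − a_3·(cos φ, sin φ) = (-4.3306, -0.5004)
cos θ_2 = (19.0041−2²−5²)/(2·2·5) = -0.4998; θ_2 = 119.9865° (elbow-up)
β = atan2(-0.5004,-4.3306) = -173.4086°; ψ = atan2(4.3307,-0.4990) = 96.5725°
θ_1 = β − ψ = -269.9811°
θ_3 = φ − θ_1 − θ_2 = -135.0054° (wrapped to (-180°,180°])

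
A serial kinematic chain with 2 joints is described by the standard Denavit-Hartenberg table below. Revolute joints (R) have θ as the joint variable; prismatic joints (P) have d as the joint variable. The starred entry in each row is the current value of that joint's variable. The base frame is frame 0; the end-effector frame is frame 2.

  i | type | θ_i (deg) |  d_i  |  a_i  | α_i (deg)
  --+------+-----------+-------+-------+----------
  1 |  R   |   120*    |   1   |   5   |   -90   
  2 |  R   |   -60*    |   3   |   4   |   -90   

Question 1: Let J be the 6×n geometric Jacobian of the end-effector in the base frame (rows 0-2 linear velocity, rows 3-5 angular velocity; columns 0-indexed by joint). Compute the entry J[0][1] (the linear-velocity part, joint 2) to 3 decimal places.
-1.732

axis z_1 = (-0.8660,-0.5000,0.0000); lever o_n−o_1 = (-3.5981,0.2321,3.4641)
cross product → J_v[:, 1] = (-1.7321,3.0000,-2.0000)
J_ω[:, 1] = z_1
entry J[0][1] = -1.7321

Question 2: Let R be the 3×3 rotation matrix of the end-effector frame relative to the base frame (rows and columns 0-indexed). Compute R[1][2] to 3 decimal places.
0.750

End-effector z-axis (col 2 of R) = (-0.4330,0.7500,-0.5000)
R[1][2] = 0.7500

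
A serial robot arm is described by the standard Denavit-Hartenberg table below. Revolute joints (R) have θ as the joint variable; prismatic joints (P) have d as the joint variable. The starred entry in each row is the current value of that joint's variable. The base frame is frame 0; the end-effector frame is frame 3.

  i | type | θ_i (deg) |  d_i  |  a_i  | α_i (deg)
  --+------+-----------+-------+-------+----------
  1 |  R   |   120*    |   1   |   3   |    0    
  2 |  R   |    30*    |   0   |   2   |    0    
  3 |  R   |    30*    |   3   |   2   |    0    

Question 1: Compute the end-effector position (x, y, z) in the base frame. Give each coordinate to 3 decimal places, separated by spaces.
-5.232 3.598 4.000

after link 1: o_1 = (-1.5000, 2.5981, 1.0000)
after link 2: o_2 = (-3.2321, 3.5981, 1.0000)
after link 3: o_3 = (-5.2321, 3.5981, 4.0000)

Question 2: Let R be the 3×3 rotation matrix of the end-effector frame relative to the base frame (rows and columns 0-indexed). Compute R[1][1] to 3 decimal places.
End-effector y-axis (col 1 of R) = (-0.0000,-1.0000,0.0000)
R[1][1] = -1.0000

-1.000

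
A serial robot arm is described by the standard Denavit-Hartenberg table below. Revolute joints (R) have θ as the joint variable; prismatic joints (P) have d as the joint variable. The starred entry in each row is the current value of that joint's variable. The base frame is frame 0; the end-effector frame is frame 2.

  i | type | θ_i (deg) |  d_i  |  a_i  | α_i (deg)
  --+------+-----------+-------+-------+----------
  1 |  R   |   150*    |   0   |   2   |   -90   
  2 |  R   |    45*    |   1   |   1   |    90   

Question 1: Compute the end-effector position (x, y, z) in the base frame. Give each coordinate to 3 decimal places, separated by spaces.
after link 1: o_1 = (-1.7321, 1.0000, 0.0000)
after link 2: o_2 = (-2.8444, 0.4875, -0.7071)

-2.844 0.488 -0.707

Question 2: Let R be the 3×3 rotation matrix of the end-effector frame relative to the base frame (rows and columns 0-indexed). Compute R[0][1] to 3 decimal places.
-0.500

End-effector y-axis (col 1 of R) = (-0.5000,-0.8660,0.0000)
R[0][1] = -0.5000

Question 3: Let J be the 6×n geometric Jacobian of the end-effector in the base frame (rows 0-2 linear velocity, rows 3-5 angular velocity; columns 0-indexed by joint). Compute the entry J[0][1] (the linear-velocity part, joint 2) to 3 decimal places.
0.612

axis z_1 = (-0.5000,-0.8660,0.0000); lever o_n−o_1 = (-1.1124,-0.5125,-0.7071)
cross product → J_v[:, 1] = (0.6124,-0.3536,-0.7071)
J_ω[:, 1] = z_1
entry J[0][1] = 0.6124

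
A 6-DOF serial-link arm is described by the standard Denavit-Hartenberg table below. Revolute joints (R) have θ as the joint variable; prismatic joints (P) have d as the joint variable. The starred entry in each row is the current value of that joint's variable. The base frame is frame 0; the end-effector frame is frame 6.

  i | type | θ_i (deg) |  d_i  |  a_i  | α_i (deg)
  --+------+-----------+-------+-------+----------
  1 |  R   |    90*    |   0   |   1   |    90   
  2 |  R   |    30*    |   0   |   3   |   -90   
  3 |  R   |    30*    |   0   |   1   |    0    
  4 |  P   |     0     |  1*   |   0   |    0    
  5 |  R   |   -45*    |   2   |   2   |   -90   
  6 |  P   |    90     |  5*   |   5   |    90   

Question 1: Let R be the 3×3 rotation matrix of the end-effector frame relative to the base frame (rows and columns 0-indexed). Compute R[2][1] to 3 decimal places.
0.129

End-effector y-axis (col 1 of R) = (-0.9659,0.2241,0.1294)
R[2][1] = 0.1294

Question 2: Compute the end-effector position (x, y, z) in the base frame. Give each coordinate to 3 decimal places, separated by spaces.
after link 1: o_1 = (0.0000, 1.0000, 0.0000)
after link 2: o_2 = (0.0000, 3.5981, 1.5000)
after link 3: o_3 = (-0.5000, 4.3481, 1.9330)
after link 4: o_4 = (-0.5000, 3.8481, 2.7990)
after link 5: o_5 = (0.0176, 4.5211, 5.4970)
after link 6: o_6 = (-4.8120, 8.1418, 1.8139)

-4.812 8.142 1.814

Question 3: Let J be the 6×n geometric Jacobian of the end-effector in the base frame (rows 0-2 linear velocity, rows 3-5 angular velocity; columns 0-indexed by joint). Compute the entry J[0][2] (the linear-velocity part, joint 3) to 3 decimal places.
axis z_2 = (-0.0000,-0.5000,0.8660); lever o_n−o_2 = (-4.8120,4.5438,0.3139)
cross product → J_v[:, 2] = (-4.0920,-4.1673,-2.4060)
J_ω[:, 2] = z_2
entry J[0][2] = -4.0920

-4.092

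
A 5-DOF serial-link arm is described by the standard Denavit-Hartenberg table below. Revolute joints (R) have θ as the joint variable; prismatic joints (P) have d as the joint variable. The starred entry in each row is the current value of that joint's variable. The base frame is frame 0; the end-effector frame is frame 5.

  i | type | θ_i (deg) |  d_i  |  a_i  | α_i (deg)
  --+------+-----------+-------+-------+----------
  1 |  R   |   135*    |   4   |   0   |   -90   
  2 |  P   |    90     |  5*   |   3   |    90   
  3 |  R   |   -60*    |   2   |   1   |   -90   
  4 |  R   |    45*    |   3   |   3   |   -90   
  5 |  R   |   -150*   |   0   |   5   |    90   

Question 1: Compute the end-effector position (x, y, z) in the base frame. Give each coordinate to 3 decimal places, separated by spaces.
-7.523 -3.364 -3.793

after link 1: o_1 = (0.0000, 0.0000, 4.0000)
after link 2: o_2 = (-3.5355, -3.5355, 1.0000)
after link 3: o_3 = (-4.3374, -1.5089, 0.5000)
after link 4: o_4 = (-2.5990, -2.7706, -3.1587)
after link 5: o_5 = (-7.5229, -3.3644, -3.7929)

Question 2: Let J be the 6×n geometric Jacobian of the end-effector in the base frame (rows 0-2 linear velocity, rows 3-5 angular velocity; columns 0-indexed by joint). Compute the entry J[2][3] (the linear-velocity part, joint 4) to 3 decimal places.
axis z_3 = (-0.3536,-0.3536,-0.8660); lever o_n−o_3 = (-3.1856,-1.8554,-4.2929)
cross product → J_v[:, 3] = (-0.0891,1.2410,-0.4703)
J_ω[:, 3] = z_3
entry J[2][3] = -0.4703

-0.470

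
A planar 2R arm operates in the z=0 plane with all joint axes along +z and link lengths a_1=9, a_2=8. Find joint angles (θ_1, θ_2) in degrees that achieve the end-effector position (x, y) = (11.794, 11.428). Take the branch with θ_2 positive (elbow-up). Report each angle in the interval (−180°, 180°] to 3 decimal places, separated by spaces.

cos θ_2 = (269.6976−9²−8²)/(2·9·8) = 0.8660; θ_2 = 30.0080° (elbow-up)
β = atan2(11.4280,11.7940) = 44.0970°; ψ = atan2(4.0010,15.9276) = 14.1007°
θ_1 = β − ψ = 29.9963°

29.996 30.008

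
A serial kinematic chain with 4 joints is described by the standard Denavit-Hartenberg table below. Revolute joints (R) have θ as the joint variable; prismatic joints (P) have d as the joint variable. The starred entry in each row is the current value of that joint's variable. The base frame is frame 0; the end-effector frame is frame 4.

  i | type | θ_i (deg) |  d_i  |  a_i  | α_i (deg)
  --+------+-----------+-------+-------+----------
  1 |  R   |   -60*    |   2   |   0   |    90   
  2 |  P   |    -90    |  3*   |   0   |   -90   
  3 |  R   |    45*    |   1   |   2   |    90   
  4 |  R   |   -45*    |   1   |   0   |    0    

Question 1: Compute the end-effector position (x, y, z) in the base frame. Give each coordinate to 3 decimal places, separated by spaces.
-1.486 -2.012 -0.121

after link 1: o_1 = (0.0000, 0.0000, 2.0000)
after link 2: o_2 = (-2.5981, -1.5000, 2.0000)
after link 3: o_3 = (-0.8733, -1.6589, 0.5858)
after link 4: o_4 = (-1.4857, -2.0125, -0.1213)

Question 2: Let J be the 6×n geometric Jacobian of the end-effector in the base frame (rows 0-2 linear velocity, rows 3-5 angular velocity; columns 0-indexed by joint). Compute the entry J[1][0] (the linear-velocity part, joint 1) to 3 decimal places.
-1.486

axis z_0 = ẑ; lever o_n−o_0 = (-1.4857,-2.0125,-0.1213)
cross product → J_v[:, 0] = (2.0125,-1.4857,0.0000)
J_ω[:, 0] = z_0
entry J[1][0] = -1.4857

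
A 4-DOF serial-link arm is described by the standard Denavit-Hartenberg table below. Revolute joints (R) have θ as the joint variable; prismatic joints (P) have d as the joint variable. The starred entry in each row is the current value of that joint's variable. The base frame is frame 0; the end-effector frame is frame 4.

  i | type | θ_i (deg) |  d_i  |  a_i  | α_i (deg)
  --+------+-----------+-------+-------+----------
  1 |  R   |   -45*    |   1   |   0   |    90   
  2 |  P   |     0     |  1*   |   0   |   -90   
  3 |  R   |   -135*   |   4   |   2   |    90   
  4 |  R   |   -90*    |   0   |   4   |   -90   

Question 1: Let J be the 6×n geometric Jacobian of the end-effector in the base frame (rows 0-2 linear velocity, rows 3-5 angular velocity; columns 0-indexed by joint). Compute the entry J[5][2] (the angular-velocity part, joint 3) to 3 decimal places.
1.000

axis z_2 = (0.0000,0.0000,1.0000); lever o_n−o_2 = (-2.0000,-0.0000,0.0000)
cross product → J_v[:, 2] = (0.0000,-2.0000,0.0000)
J_ω[:, 2] = z_2
entry J[5][2] = 1.0000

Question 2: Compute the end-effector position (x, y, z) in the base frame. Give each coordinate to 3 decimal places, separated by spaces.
-2.707 -0.707 1.000

after link 1: o_1 = (0.0000, 0.0000, 1.0000)
after link 2: o_2 = (-0.7071, -0.7071, 1.0000)
after link 3: o_3 = (-2.7071, -0.7071, 5.0000)
after link 4: o_4 = (-2.7071, -0.7071, 1.0000)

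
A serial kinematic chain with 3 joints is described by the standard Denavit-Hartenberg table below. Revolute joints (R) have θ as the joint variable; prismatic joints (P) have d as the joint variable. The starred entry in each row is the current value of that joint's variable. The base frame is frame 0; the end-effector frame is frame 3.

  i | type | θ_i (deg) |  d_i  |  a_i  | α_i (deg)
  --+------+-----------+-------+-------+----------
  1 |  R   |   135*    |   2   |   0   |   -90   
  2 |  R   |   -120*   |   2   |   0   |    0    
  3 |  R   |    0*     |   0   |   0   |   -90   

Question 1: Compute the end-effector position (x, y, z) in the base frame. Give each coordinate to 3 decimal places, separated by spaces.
after link 1: o_1 = (0.0000, 0.0000, 2.0000)
after link 2: o_2 = (-1.4142, -1.4142, 2.0000)
after link 3: o_3 = (-1.4142, -1.4142, 2.0000)

-1.414 -1.414 2.000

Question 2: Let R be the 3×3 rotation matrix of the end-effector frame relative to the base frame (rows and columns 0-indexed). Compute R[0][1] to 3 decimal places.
End-effector y-axis (col 1 of R) = (0.7071,0.7071,-0.0000)
R[0][1] = 0.7071

0.707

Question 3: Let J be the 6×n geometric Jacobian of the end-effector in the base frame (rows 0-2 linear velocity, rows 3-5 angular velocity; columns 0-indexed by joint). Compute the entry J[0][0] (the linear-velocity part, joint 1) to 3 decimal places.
axis z_0 = ẑ; lever o_n−o_0 = (-1.4142,-1.4142,2.0000)
cross product → J_v[:, 0] = (1.4142,-1.4142,0.0000)
J_ω[:, 0] = z_0
entry J[0][0] = 1.4142

1.414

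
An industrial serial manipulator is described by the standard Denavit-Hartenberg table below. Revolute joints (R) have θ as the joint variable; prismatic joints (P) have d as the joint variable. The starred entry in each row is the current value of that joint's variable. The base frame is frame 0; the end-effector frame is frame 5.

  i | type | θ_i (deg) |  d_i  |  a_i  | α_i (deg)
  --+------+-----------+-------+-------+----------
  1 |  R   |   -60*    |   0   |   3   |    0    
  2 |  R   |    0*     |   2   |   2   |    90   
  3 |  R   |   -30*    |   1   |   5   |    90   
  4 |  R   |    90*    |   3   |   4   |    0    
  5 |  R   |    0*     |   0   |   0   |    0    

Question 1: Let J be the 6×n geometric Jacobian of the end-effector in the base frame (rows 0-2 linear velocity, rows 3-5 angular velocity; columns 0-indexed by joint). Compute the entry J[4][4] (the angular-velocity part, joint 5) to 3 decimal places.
axis z_4 = (-0.2500,0.4330,-0.8660); lever o_n−o_4 = (0.0000,0.0000,0.0000)
cross product → J_v[:, 4] = (0.0000,0.0000,-0.0000)
J_ω[:, 4] = z_4
entry J[4][4] = 0.4330

0.433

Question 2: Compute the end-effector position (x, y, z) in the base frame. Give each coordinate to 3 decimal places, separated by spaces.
after link 1: o_1 = (1.5000, -2.5981, 0.0000)
after link 2: o_2 = (2.5000, -4.3301, 2.0000)
after link 3: o_3 = (3.7990, -8.5801, -0.5000)
after link 4: o_4 = (-0.4151, -9.2811, -3.0981)
after link 5: o_5 = (-0.4151, -9.2811, -3.0981)

-0.415 -9.281 -3.098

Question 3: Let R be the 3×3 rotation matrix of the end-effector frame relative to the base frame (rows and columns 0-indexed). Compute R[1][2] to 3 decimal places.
End-effector z-axis (col 2 of R) = (-0.2500,0.4330,-0.8660)
R[1][2] = 0.4330

0.433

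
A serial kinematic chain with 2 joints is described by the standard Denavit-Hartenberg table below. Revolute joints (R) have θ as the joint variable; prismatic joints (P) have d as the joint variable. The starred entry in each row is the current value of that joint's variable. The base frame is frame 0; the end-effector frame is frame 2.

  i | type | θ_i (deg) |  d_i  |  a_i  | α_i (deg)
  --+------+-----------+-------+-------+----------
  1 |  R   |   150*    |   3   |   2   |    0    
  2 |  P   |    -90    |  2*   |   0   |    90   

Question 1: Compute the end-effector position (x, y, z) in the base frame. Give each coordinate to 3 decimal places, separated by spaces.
-1.732 1.000 5.000

after link 1: o_1 = (-1.7321, 1.0000, 3.0000)
after link 2: o_2 = (-1.7321, 1.0000, 5.0000)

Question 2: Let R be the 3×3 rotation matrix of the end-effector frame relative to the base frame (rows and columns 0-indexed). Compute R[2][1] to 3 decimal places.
End-effector y-axis (col 1 of R) = (-0.0000,0.0000,1.0000)
R[2][1] = 1.0000

1.000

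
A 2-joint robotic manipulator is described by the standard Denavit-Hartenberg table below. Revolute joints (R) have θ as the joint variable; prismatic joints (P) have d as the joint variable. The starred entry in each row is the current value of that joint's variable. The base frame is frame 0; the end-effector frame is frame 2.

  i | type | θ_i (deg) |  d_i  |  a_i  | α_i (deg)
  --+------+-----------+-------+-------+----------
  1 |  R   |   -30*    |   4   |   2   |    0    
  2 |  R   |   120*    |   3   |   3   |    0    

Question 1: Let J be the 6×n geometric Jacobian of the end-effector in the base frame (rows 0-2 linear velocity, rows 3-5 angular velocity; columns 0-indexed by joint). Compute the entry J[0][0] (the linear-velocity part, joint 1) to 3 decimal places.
-2.000

axis z_0 = ẑ; lever o_n−o_0 = (1.7321,2.0000,7.0000)
cross product → J_v[:, 0] = (-2.0000,1.7321,0.0000)
J_ω[:, 0] = z_0
entry J[0][0] = -2.0000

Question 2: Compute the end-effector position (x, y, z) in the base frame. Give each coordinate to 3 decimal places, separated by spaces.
1.732 2.000 7.000

after link 1: o_1 = (1.7321, -1.0000, 4.0000)
after link 2: o_2 = (1.7321, 2.0000, 7.0000)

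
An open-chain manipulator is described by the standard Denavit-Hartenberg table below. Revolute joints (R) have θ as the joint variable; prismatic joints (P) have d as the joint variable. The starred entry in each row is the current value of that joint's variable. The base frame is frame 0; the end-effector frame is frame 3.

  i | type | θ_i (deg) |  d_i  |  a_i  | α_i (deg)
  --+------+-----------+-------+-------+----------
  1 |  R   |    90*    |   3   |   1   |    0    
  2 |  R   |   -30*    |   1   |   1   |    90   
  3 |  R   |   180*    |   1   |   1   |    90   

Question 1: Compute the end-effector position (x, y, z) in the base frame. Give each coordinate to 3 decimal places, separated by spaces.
after link 1: o_1 = (0.0000, 1.0000, 3.0000)
after link 2: o_2 = (0.5000, 1.8660, 4.0000)
after link 3: o_3 = (0.8660, 0.5000, 4.0000)

0.866 0.500 4.000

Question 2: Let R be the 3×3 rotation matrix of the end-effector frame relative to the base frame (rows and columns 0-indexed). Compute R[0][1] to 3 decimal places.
0.866

End-effector y-axis (col 1 of R) = (0.8660,-0.5000,0.0000)
R[0][1] = 0.8660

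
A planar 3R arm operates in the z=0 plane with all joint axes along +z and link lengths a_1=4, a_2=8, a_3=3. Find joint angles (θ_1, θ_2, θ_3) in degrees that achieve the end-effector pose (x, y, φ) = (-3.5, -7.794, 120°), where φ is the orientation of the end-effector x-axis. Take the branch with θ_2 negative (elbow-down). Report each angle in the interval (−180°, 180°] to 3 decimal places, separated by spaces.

-59.997 -60.005 -119.998

wrist centre = target − a_3·(cos φ, sin φ) = (-2.0000, -10.3921)
cos θ_2 = (111.9952−4²−8²)/(2·4·8) = 0.4999; θ_2 = -60.0049° (elbow-down)
β = atan2(-10.3921,-2.0000) = -100.8936°; ψ = atan2(-6.9285,7.9994) = -40.8969°
θ_1 = β − ψ = -59.9967°
θ_3 = φ − θ_1 − θ_2 = -119.9984° (wrapped to (-180°,180°])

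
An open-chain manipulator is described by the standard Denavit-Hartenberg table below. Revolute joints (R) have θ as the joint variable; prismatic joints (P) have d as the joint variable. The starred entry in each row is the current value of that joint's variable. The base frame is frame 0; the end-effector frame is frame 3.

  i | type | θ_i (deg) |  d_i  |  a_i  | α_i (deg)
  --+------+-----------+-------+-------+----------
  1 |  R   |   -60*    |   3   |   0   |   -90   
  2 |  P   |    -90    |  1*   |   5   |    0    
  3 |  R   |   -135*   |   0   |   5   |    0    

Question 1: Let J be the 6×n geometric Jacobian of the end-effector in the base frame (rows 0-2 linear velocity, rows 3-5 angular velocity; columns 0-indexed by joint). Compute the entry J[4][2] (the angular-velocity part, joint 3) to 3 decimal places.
0.500

axis z_2 = (0.8660,0.5000,0.0000); lever o_n−o_2 = (-1.7678,3.0619,-3.5355)
cross product → J_v[:, 2] = (-1.7678,3.0619,3.5355)
J_ω[:, 2] = z_2
entry J[4][2] = 0.5000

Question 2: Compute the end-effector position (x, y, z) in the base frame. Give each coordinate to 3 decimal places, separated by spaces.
-0.902 3.562 4.464

after link 1: o_1 = (0.0000, 0.0000, 3.0000)
after link 2: o_2 = (0.8660, 0.5000, 8.0000)
after link 3: o_3 = (-0.9017, 3.5619, 4.4645)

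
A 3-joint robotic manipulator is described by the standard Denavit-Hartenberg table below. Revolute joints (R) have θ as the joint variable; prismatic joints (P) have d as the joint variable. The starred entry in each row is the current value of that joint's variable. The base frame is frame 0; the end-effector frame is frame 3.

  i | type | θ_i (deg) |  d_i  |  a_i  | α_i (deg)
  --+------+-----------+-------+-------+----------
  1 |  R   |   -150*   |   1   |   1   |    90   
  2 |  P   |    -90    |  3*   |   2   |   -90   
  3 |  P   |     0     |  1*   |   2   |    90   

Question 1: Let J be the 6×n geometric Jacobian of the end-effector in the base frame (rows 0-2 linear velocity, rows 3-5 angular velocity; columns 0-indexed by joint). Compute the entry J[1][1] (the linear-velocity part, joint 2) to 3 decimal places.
0.866

prismatic axis z_1 = (-0.5000,0.8660,0.0000)
J_v[:, 1] = z_1; J_ω[:, 1] = (0,0,0)
entry J[1][1] = 0.8660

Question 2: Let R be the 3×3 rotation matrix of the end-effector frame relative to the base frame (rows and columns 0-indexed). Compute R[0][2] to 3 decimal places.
End-effector z-axis (col 2 of R) = (-0.5000,0.8660,0.0000)
R[0][2] = -0.5000

-0.500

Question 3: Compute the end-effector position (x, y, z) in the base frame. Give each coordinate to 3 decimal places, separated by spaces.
after link 1: o_1 = (-0.8660, -0.5000, 1.0000)
after link 2: o_2 = (-2.3660, 2.0981, -1.0000)
after link 3: o_3 = (-3.2321, 1.5981, -3.0000)

-3.232 1.598 -3.000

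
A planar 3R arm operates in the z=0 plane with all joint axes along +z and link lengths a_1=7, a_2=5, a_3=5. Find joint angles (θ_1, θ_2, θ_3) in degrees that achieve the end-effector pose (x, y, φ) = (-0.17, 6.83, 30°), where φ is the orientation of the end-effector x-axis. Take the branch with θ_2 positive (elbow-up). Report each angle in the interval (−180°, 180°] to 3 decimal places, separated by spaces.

wrist centre = target − a_3·(cos φ, sin φ) = (-4.5001, 4.3300)
cos θ_2 = (39.0000−7²−5²)/(2·7·5) = -0.5000; θ_2 = 120.0000° (elbow-up)
β = atan2(4.3300,-4.5001) = 136.1038°; ψ = atan2(4.3301,4.5000) = 43.8979°
θ_1 = β − ψ = 92.2059°
θ_3 = φ − θ_1 − θ_2 = 177.7942° (wrapped to (-180°,180°])

92.206 120.000 177.794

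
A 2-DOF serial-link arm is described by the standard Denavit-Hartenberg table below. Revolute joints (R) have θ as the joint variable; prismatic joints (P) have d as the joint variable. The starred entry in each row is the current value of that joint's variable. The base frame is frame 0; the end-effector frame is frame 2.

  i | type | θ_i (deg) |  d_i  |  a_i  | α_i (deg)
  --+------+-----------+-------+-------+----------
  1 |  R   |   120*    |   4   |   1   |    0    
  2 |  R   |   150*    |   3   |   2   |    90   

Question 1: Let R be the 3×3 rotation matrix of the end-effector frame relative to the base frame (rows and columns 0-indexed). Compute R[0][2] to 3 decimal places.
End-effector z-axis (col 2 of R) = (-1.0000,0.0000,0.0000)
R[0][2] = -1.0000

-1.000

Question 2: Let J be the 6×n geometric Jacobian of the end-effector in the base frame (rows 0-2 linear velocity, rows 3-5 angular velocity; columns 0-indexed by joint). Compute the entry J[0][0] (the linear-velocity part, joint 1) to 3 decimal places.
1.134

axis z_0 = ẑ; lever o_n−o_0 = (-0.5000,-1.1340,7.0000)
cross product → J_v[:, 0] = (1.1340,-0.5000,0.0000)
J_ω[:, 0] = z_0
entry J[0][0] = 1.1340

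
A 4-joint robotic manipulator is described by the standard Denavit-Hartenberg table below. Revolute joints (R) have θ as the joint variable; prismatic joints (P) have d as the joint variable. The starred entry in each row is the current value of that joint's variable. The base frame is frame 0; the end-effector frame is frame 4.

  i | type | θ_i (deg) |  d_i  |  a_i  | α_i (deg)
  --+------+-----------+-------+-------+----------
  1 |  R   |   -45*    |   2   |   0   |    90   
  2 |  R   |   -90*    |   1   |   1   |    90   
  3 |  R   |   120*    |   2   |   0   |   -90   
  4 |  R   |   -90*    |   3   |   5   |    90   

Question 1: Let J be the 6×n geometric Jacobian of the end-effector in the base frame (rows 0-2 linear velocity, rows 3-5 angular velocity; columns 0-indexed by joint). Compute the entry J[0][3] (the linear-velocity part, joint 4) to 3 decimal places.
axis z_3 = (0.3536,0.3536,0.8660); lever o_n−o_3 = (-2.4749,4.5962,2.5981)
cross product → J_v[:, 3] = (-3.0619,-3.0619,2.5000)
J_ω[:, 3] = z_3
entry J[0][3] = -3.0619

-3.062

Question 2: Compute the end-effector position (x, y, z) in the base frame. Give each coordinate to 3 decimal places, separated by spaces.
-4.596 5.303 3.598

after link 1: o_1 = (0.0000, 0.0000, 2.0000)
after link 2: o_2 = (-0.7071, -0.7071, 1.0000)
after link 3: o_3 = (-2.1213, 0.7071, 1.0000)
after link 4: o_4 = (-4.5962, 5.3033, 3.5981)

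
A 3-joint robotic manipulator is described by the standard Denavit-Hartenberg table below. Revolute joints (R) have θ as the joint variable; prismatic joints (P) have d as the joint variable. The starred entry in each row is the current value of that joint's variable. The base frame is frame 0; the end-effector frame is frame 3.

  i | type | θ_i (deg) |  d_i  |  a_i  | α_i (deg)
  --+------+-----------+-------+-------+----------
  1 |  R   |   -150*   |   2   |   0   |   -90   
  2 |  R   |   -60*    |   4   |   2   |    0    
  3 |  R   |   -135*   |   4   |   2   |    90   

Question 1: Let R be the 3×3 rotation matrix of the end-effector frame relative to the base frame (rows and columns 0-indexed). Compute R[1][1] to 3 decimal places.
End-effector y-axis (col 1 of R) = (0.5000,-0.8660,0.0000)
R[1][1] = -0.8660

-0.866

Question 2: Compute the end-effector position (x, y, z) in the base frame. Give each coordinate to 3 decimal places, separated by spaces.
4.807 -6.462 3.214

after link 1: o_1 = (0.0000, 0.0000, 2.0000)
after link 2: o_2 = (1.1340, -3.9641, 3.7321)
after link 3: o_3 = (4.8070, -6.4623, 3.2144)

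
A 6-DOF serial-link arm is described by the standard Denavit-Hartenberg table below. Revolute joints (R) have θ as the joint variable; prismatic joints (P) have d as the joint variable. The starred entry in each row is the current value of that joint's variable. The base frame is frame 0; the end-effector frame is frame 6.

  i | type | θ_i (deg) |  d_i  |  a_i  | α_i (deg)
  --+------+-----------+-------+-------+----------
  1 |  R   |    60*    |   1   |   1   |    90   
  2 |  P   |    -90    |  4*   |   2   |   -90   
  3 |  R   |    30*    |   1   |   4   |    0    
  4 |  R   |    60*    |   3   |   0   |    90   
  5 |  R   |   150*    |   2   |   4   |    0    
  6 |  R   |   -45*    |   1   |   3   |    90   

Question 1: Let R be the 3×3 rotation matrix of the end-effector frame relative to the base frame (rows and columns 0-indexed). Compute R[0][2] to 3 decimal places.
-0.707

End-effector z-axis (col 2 of R) = (-0.7071,0.7071,-0.0000)
R[0][2] = -0.7071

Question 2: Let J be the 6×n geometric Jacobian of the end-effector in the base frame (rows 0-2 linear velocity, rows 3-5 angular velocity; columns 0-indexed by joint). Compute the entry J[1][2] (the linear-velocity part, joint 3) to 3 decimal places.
3.232

axis z_2 = (0.5000,0.8660,0.0000); lever o_n−o_2 = (6.3893,6.5854,-6.4641)
cross product → J_v[:, 2] = (-5.5981,3.2321,-2.2406)
J_ω[:, 2] = z_2
entry J[1][2] = 3.2321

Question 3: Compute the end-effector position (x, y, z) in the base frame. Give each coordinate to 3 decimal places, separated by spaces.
10.353 5.451 -7.464

after link 1: o_1 = (0.5000, 0.8660, 1.0000)
after link 2: o_2 = (3.9641, -1.1340, -1.0000)
after link 3: o_3 = (2.7321, 0.7321, -4.4641)
after link 4: o_4 = (4.2321, 3.3301, -4.4641)
after link 5: o_5 = (8.2321, 3.3301, -6.4641)
after link 6: o_6 = (10.3534, 5.4514, -7.4641)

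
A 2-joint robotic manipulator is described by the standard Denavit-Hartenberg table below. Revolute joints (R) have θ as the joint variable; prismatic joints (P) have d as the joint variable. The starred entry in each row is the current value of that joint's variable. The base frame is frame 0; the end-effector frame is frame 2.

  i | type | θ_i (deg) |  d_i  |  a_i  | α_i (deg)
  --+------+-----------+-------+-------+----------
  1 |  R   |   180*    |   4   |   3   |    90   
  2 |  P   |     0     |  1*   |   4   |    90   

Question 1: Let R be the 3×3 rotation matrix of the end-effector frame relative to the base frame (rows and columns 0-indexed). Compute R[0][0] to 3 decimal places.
End-effector x-axis (col 0 of R) = (-1.0000,0.0000,0.0000)
R[0][0] = -1.0000

-1.000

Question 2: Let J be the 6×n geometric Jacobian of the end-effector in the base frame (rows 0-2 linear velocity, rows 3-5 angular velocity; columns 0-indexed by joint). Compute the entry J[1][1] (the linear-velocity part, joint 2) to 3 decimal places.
prismatic axis z_1 = (0.0000,1.0000,0.0000)
J_v[:, 1] = z_1; J_ω[:, 1] = (0,0,0)
entry J[1][1] = 1.0000

1.000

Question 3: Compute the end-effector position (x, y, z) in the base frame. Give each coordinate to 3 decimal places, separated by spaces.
-7.000 1.000 4.000

after link 1: o_1 = (-3.0000, 0.0000, 4.0000)
after link 2: o_2 = (-7.0000, 1.0000, 4.0000)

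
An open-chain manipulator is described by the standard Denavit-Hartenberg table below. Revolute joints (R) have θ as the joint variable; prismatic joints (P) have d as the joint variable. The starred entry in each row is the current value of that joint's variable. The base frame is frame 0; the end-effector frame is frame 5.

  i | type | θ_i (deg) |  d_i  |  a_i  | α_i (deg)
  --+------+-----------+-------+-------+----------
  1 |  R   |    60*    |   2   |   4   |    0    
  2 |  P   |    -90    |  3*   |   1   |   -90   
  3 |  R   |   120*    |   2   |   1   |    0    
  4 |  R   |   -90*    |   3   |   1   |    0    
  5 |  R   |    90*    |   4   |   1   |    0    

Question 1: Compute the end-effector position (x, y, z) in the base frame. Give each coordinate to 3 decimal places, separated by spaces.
7.250 10.825 2.768

after link 1: o_1 = (2.0000, 3.4641, 2.0000)
after link 2: o_2 = (2.8660, 2.9641, 5.0000)
after link 3: o_3 = (3.4330, 4.9462, 4.1340)
after link 4: o_4 = (5.6830, 7.1112, 3.6340)
after link 5: o_5 = (7.2500, 10.8253, 2.7679)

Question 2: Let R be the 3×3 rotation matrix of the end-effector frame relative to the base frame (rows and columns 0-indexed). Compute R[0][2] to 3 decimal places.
End-effector z-axis (col 2 of R) = (0.5000,0.8660,0.0000)
R[0][2] = 0.5000

0.500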